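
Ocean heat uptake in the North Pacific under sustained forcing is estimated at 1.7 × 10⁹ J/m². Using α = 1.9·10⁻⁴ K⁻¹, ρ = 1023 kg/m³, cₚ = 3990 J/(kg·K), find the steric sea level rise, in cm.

Δh = αQ/(ρcₚ) = 1.9×10⁻⁴ × 1.7×10⁹ / (1023 × 3990) ≈ 0.079132 m

Δh = 7.91 cm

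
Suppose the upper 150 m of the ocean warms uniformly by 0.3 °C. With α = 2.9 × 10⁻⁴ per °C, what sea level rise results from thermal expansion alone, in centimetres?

Δh ≈ 1.3 cm

Δh = αΔT·H = 2.9×10⁻⁴ × 0.3 × 150 = 0.01305 m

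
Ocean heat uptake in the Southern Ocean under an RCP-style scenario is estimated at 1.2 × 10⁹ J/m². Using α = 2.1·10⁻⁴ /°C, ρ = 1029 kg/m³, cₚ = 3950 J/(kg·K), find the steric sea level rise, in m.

Δh = αQ/(ρcₚ) = 2.1×10⁻⁴ × 1.2×10⁹ / (1029 × 3950) ≈ 0.061999 m

0.0620 m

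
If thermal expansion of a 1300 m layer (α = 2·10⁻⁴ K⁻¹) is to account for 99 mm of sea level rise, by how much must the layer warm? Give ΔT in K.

ΔT = Δh/(αH) = 0.099 / (2×10⁻⁴ × 1300) ≈ 0.3808 K

0.381 K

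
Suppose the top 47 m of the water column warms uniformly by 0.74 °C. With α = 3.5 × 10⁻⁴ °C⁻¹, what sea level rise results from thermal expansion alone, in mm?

Δh = 12.2 mm

Δh = αΔT·H = 3.5×10⁻⁴ × 0.74 × 47 = 0.012173 m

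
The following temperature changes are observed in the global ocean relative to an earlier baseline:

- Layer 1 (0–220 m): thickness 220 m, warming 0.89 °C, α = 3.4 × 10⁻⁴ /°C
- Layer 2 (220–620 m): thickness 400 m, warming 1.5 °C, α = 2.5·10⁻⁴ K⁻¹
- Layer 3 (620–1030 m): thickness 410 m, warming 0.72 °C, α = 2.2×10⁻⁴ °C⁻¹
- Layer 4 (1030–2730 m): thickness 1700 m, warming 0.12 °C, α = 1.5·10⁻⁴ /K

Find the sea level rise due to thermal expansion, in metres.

0–220 m: 0.89 × 3.4×10⁻⁴ × 220 = 0.066572 m
220–620 m: 400 × 1.5 × 2.5×10⁻⁴ = 0.15000 m
2.2×10⁻⁴ × 0.72 × 410 = 0.064944 m
Layer 4: 1.5×10⁻⁴ × 0.12 × 1700 = 0.03060 m
Δh = 0.066572 + 0.15000 + 0.064944 + 0.03060 = 0.312116 m

0.312 m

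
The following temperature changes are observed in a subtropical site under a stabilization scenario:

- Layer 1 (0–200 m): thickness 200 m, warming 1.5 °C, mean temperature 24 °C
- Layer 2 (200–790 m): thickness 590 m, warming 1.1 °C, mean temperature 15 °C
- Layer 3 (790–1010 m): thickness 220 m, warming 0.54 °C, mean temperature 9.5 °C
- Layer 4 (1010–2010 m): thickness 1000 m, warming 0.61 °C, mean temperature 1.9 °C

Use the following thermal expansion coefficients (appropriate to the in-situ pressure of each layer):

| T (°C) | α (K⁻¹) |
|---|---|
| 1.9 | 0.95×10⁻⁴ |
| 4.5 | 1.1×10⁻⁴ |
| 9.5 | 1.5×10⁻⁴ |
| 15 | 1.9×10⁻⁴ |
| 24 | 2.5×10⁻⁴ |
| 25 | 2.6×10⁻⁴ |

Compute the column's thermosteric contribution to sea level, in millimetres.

Δh = 274 mm

Layer 1 at 24 °C → α = 2.5×10⁻⁴ K⁻¹
Layer 2 at 15 °C → α = 1.9×10⁻⁴ K⁻¹
Layer 3 at 9.5 °C → α = 1.5×10⁻⁴ K⁻¹
Layer 4 at 1.9 °C → α = 0.95×10⁻⁴ K⁻¹
1.5 × 200 × 2.5×10⁻⁴ = 0.07500 m
200–790 m: 1.1 × 1.9×10⁻⁴ × 590 = 0.12331 m
790–1010 m: 220 × 1.5×10⁻⁴ × 0.54 = 0.01782 m
1010–2010 m: 0.61 × 0.95×10⁻⁴ × 1000 = 0.05795 m
Δh = 0.07500 + 0.12331 + 0.01782 + 0.05795 = 0.27408 m ≈ 274 mm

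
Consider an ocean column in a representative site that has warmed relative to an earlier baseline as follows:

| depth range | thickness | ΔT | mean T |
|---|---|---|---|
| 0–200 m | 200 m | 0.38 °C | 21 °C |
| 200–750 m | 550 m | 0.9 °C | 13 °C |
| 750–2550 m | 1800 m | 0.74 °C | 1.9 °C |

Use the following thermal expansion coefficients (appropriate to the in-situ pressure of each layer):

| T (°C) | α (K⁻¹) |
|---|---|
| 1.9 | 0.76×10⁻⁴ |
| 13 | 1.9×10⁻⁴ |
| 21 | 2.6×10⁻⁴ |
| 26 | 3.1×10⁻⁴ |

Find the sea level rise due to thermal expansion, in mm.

215 mm of thermosteric rise

Layer 1 at 21 °C → α = 2.6×10⁻⁴ K⁻¹
Layer 2 at 13 °C → α = 1.9×10⁻⁴ K⁻¹
Layer 3 at 1.9 °C → α = 0.76×10⁻⁴ K⁻¹
0–200 m: 200 × 0.38 × 2.6×10⁻⁴ = 0.01976 m
200–750 m: 550 × 1.9×10⁻⁴ × 0.9 = 0.09405 m
750–2550 m: 0.76×10⁻⁴ × 1800 × 0.74 = 0.101232 m
Δh = 0.01976 + 0.09405 + 0.101232 = 0.215042 m ≈ 215 mm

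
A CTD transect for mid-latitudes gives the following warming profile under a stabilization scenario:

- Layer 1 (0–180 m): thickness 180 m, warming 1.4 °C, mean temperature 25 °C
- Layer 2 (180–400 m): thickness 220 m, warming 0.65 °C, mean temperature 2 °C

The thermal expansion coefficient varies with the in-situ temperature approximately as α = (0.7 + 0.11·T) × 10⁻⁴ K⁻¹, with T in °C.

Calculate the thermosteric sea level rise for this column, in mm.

100 mm of thermosteric rise

Layer 1: α = (0.7 + 0.11×25)×10⁻⁴ = 3.45×10⁻⁴ K⁻¹
Layer 2: α = (0.7 + 0.11×2)×10⁻⁴ = 0.92×10⁻⁴ K⁻¹
Layer 1: 3.45×10⁻⁴ × 1.4 × 180 = 0.08694 m
180–400 m: 220 × 0.65 × 0.92×10⁻⁴ = 0.013156 m
Δh = 0.08694 + 0.013156 = 0.100096 m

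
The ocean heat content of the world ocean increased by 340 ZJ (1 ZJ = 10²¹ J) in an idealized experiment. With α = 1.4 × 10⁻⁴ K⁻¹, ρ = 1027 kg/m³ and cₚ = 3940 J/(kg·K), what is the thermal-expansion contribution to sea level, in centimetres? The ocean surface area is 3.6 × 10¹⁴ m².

Δh ≈ 3.3 cm

Per unit area: Q = 340×10²¹ / (3.6×10¹⁴) ≈ 9.444×10⁸ J/m²
Δh = αQ/(ρcₚ) = 1.4×10⁻⁴ × 9.444×10⁸ / (1027 × 3940) ≈ 0.032675 m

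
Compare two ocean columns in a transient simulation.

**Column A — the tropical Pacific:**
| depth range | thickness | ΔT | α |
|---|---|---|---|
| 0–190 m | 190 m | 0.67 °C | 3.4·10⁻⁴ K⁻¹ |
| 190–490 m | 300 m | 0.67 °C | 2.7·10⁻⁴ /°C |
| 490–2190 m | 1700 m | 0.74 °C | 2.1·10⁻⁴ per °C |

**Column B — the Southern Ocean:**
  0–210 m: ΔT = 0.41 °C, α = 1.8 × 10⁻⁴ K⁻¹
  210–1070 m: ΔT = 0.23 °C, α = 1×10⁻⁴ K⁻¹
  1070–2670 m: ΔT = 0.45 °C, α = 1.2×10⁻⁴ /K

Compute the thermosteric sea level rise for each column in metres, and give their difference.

A 0–190 m: 3.4×10⁻⁴ × 190 × 0.67 = 0.043282 m
A 0.67 × 300 × 2.7×10⁻⁴ = 0.05427 m
A 490–2190 m: 2.1×10⁻⁴ × 1700 × 0.74 = 0.26418 m
A total: 0.361732 m
B Layer 1: 0.41 × 1.8×10⁻⁴ × 210 = 0.015498 m
B 860 × 0.23 × 1×10⁻⁴ = 0.01978 m
B 0.45 × 1600 × 1.2×10⁻⁴ = 0.08640 m
B total: 0.121678 m
Difference: 0.361732 − 0.121678 = 0.240054 m

A: 0.36 m; B: 0.12 m; difference 0.24 m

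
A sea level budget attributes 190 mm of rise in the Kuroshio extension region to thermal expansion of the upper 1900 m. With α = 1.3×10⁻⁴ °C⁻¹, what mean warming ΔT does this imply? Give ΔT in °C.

ΔT ≈ 0.769 °C

ΔT = Δh/(αH) = 0.19 / (1.3×10⁻⁴ × 1900) ≈ 0.7692 °C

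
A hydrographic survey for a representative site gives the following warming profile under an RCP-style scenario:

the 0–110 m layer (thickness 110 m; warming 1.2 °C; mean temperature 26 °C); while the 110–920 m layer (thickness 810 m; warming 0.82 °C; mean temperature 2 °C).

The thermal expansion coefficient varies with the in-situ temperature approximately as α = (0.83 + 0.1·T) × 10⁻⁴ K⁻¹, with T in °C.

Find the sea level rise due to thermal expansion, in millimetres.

Layer 1: α = (0.83 + 0.1×26)×10⁻⁴ = 3.43×10⁻⁴ K⁻¹
Layer 2: α = (0.83 + 0.1×2)×10⁻⁴ = 1.03×10⁻⁴ K⁻¹
0–110 m: 1.2 × 3.43×10⁻⁴ × 110 = 0.045276 m
1.03×10⁻⁴ × 0.82 × 810 = 0.0684126 m
Δh = 0.045276 + 0.0684126 = 0.1136886 m ≈ 110 mm

about 110 mm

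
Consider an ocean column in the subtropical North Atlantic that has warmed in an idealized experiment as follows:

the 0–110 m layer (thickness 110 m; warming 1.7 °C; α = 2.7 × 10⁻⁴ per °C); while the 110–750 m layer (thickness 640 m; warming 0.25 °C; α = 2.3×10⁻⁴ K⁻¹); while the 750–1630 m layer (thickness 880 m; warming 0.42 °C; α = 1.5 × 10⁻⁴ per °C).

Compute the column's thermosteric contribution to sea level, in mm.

143 mm

110 × 2.7×10⁻⁴ × 1.7 = 0.05049 m
110–750 m: 2.3×10⁻⁴ × 0.25 × 640 = 0.03680 m
880 × 1.5×10⁻⁴ × 0.42 = 0.05544 m
Δh = 0.05049 + 0.03680 + 0.05544 = 0.14273 m ≈ 143 mm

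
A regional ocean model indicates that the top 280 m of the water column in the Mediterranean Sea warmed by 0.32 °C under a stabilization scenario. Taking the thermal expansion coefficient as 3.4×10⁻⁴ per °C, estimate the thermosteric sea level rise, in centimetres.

Δh = αΔT·H = 3.4×10⁻⁴ × 0.32 × 280 = 0.030464 m

Δh ≈ 3.05 cm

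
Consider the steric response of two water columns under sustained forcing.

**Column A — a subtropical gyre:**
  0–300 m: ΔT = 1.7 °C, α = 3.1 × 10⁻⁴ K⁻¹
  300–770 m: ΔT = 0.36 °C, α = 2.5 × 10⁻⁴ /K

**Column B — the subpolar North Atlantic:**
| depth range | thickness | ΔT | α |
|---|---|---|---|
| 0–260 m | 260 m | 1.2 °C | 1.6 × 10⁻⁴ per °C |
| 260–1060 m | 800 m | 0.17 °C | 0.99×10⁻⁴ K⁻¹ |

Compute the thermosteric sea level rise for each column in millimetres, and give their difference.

A Layer 1: 1.7 × 3.1×10⁻⁴ × 300 = 0.15810 m
A 300–770 m: 470 × 2.5×10⁻⁴ × 0.36 = 0.04230 m
A total: 0.20040 m
B Layer 1: 260 × 1.6×10⁻⁴ × 1.2 = 0.04992 m
B 800 × 0.99×10⁻⁴ × 0.17 = 0.013464 m
B total: 0.063384 m
Difference: 0.20040 − 0.063384 = 0.137016 m

Δh_A ≈ 200 mm, Δh_B ≈ 63.4 mm; difference ≈ 137 mm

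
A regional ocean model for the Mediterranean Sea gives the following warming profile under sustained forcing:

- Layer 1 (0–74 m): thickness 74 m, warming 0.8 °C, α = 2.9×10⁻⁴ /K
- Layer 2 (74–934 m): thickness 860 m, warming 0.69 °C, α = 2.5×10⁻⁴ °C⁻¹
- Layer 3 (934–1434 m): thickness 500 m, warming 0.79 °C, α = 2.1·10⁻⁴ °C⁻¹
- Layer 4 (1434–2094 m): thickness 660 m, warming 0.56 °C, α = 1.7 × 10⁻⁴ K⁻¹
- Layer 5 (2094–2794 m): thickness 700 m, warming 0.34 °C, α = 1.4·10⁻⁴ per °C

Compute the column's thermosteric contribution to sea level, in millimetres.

0–74 m: 74 × 0.8 × 2.9×10⁻⁴ = 0.017168 m
Layer 2: 860 × 0.69 × 2.5×10⁻⁴ = 0.14835 m
Layer 3: 0.79 × 2.1×10⁻⁴ × 500 = 0.08295 m
1.7×10⁻⁴ × 660 × 0.56 = 0.062832 m
2094–2794 m: 0.34 × 1.4×10⁻⁴ × 700 = 0.03332 m
Δh = 0.017168 + 0.14835 + 0.08295 + 0.062832 + 0.03332 = 0.34462 m

345 mm of thermosteric rise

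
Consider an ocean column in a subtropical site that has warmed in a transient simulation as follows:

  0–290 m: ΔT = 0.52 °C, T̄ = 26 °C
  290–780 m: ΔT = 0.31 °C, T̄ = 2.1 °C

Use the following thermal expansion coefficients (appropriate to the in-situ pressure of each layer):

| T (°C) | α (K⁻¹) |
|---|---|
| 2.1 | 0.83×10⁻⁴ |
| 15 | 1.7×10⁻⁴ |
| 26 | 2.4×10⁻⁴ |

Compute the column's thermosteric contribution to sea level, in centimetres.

Layer 1 at 26 °C → α = 2.4×10⁻⁴ K⁻¹
Layer 2 at 2.1 °C → α = 0.83×10⁻⁴ K⁻¹
Layer 1: 290 × 0.52 × 2.4×10⁻⁴ = 0.036192 m
0.83×10⁻⁴ × 490 × 0.31 = 0.0126077 m
Δh = 0.036192 + 0.0126077 = 0.0487997 m

4.9 cm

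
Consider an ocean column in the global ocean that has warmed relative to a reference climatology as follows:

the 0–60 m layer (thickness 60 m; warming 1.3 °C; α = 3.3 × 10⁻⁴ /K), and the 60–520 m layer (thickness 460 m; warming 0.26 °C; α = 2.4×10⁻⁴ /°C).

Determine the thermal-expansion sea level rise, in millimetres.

0–60 m: 1.3 × 60 × 3.3×10⁻⁴ = 0.02574 m
60–520 m: 460 × 0.26 × 2.4×10⁻⁴ = 0.028704 m
Δh = 0.02574 + 0.028704 = 0.054444 m ≈ 54.4 mm

Δh ≈ 54.4 mm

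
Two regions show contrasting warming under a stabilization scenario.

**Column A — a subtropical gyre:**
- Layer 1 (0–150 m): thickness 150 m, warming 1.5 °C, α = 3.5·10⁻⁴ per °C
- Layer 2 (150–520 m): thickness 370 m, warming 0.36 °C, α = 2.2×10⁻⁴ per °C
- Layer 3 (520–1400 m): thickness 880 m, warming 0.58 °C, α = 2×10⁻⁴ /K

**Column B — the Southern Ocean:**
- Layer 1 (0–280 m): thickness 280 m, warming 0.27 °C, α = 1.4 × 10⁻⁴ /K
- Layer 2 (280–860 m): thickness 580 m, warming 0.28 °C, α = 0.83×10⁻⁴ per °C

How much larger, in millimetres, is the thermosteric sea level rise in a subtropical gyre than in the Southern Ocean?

190 mm

A 1.5 × 150 × 3.5×10⁻⁴ = 0.07875 m
A Layer 2: 2.2×10⁻⁴ × 0.36 × 370 = 0.029304 m
A 520–1400 m: 0.58 × 2×10⁻⁴ × 880 = 0.10208 m
A total: 0.210134 m
B 0.27 × 1.4×10⁻⁴ × 280 = 0.010584 m
B Layer 2: 0.28 × 580 × 0.83×10⁻⁴ = 0.0134792 m
B total: 0.0240632 m
Difference: 0.210134 − 0.0240632 = 0.1860708 m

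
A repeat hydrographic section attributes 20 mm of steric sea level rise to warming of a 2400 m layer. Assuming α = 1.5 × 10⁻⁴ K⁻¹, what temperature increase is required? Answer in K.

ΔT = Δh/(αH) = 0.02 / (1.5×10⁻⁴ × 2400) ≈ 0.05556 K

about 0.0556 K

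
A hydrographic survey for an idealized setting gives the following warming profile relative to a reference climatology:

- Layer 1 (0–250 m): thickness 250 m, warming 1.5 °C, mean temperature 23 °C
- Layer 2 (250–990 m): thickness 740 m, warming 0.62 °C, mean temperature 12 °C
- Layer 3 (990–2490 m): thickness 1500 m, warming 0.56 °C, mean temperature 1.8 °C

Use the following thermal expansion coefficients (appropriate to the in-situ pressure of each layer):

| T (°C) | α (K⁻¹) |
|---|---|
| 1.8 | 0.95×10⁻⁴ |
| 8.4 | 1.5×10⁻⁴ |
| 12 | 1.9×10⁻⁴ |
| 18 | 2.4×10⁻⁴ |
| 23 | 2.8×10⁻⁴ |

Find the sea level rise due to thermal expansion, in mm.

Layer 1 at 23 °C → α = 2.8×10⁻⁴ K⁻¹
Layer 2 at 12 °C → α = 1.9×10⁻⁴ K⁻¹
Layer 3 at 1.8 °C → α = 0.95×10⁻⁴ K⁻¹
1.5 × 250 × 2.8×10⁻⁴ = 0.10500 m
250–990 m: 1.9×10⁻⁴ × 0.62 × 740 = 0.087172 m
0.95×10⁻⁴ × 1500 × 0.56 = 0.07980 m
Δh = 0.10500 + 0.087172 + 0.07980 = 0.271972 m

Δh = 272 mm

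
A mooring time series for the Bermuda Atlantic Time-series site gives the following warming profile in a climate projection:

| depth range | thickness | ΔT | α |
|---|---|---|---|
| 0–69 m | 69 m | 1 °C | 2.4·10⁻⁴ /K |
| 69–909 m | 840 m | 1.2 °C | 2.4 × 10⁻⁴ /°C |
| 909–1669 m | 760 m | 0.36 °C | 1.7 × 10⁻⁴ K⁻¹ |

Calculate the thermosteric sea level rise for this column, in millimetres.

Δh = 305 mm

2.4×10⁻⁴ × 1 × 69 = 0.01656 m
69–909 m: 1.2 × 2.4×10⁻⁴ × 840 = 0.24192 m
1.7×10⁻⁴ × 0.36 × 760 = 0.046512 m
Δh = 0.01656 + 0.24192 + 0.046512 = 0.304992 m ≈ 305 mm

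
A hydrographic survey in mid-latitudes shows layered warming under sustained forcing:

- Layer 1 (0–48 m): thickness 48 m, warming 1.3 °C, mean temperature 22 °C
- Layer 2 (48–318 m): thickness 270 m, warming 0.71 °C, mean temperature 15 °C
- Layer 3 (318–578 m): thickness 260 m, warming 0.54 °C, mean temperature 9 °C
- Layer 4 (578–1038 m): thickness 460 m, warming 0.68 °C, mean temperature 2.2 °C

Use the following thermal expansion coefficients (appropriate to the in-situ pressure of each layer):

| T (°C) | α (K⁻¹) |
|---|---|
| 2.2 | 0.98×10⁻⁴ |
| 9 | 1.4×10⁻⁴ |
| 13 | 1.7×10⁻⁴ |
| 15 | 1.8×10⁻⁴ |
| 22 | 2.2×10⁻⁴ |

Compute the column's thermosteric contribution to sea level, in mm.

Layer 1 at 22 °C → α = 2.2×10⁻⁴ K⁻¹
Layer 2 at 15 °C → α = 1.8×10⁻⁴ K⁻¹
Layer 3 at 9 °C → α = 1.4×10⁻⁴ K⁻¹
Layer 4 at 2.2 °C → α = 0.98×10⁻⁴ K⁻¹
0–48 m: 2.2×10⁻⁴ × 48 × 1.3 = 0.013728 m
48–318 m: 270 × 0.71 × 1.8×10⁻⁴ = 0.034506 m
318–578 m: 260 × 0.54 × 1.4×10⁻⁴ = 0.019656 m
578–1038 m: 0.68 × 0.98×10⁻⁴ × 460 = 0.0306544 m
Δh = 0.013728 + 0.034506 + 0.019656 + 0.0306544 = 0.0985444 m

98.5 mm of thermosteric rise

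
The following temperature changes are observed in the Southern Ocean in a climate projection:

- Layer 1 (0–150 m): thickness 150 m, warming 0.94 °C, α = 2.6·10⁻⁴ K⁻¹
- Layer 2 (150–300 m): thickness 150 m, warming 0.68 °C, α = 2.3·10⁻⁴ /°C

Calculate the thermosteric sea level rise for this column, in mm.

Δh ≈ 60.1 mm

Layer 1: 2.6×10⁻⁴ × 150 × 0.94 = 0.03666 m
2.3×10⁻⁴ × 150 × 0.68 = 0.02346 m
Δh = 0.03666 + 0.02346 = 0.06012 m ≈ 60.1 mm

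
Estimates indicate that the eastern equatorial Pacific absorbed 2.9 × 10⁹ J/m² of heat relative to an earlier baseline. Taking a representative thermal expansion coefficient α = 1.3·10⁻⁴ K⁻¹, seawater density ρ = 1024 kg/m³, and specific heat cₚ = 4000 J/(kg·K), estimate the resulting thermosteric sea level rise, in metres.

Δh = αQ/(ρcₚ) = 1.3×10⁻⁴ × 2.9×10⁹ / (1024 × 4000) ≈ 0.092041 m

Δh = 0.092 m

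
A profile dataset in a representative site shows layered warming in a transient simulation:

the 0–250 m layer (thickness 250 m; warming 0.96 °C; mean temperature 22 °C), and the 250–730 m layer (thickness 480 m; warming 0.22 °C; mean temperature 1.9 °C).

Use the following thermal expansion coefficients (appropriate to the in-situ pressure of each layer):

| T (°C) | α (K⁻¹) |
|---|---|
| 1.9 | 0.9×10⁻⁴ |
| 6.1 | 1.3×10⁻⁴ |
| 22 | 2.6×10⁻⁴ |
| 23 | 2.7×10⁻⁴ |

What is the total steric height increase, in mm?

about 72 mm

Layer 1 at 22 °C → α = 2.6×10⁻⁴ K⁻¹
Layer 2 at 1.9 °C → α = 0.9×10⁻⁴ K⁻¹
2.6×10⁻⁴ × 250 × 0.96 = 0.06240 m
Layer 2: 0.22 × 0.9×10⁻⁴ × 480 = 0.009504 m
Δh = 0.06240 + 0.009504 = 0.071904 m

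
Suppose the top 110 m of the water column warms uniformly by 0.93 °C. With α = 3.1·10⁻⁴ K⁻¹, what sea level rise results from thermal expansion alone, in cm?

Δh = αΔT·H = 3.1×10⁻⁴ × 0.93 × 110 = 0.031713 m

Δh ≈ 3.17 cm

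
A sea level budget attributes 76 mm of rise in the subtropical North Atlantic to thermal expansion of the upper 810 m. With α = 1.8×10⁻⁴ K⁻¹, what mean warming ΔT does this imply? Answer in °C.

about 0.521 °C

ΔT = Δh/(αH) = 0.076 / (1.8×10⁻⁴ × 810) ≈ 0.5213 °C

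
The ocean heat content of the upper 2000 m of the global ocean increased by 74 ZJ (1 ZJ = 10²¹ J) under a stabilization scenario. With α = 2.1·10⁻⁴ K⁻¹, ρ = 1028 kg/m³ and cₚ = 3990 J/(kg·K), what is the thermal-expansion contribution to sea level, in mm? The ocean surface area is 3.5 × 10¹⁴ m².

Per unit area: Q = 74×10²¹ / (3.5×10¹⁴) ≈ 2.114×10⁸ J/m²
Δh = αQ/(ρcₚ) = 2.1×10⁻⁴ × 2.114×10⁸ / (1028 × 3990) ≈ 0.010823 m

Δh = 10.8 mm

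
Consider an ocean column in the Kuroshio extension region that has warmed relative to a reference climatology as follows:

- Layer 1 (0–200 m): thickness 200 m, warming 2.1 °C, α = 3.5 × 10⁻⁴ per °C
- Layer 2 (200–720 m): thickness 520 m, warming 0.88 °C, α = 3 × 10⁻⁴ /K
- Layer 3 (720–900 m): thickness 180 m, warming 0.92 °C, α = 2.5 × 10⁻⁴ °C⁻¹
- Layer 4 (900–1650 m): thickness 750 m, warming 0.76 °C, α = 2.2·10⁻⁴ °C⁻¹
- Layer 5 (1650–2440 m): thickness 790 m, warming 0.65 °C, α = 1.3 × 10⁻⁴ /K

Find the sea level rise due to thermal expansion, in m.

0.52 m

200 × 2.1 × 3.5×10⁻⁴ = 0.14700 m
Layer 2: 3×10⁻⁴ × 520 × 0.88 = 0.13728 m
Layer 3: 180 × 0.92 × 2.5×10⁻⁴ = 0.04140 m
2.2×10⁻⁴ × 0.76 × 750 = 0.12540 m
Layer 5: 0.65 × 1.3×10⁻⁴ × 790 = 0.066755 m
Δh = 0.14700 + 0.13728 + 0.04140 + 0.12540 + 0.066755 = 0.517835 m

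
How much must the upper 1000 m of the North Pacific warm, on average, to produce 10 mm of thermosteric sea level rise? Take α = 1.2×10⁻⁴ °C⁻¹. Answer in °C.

ΔT = Δh/(αH) = 0.01 / (1.2×10⁻⁴ × 1000) ≈ 0.08333 °C

0.083 °C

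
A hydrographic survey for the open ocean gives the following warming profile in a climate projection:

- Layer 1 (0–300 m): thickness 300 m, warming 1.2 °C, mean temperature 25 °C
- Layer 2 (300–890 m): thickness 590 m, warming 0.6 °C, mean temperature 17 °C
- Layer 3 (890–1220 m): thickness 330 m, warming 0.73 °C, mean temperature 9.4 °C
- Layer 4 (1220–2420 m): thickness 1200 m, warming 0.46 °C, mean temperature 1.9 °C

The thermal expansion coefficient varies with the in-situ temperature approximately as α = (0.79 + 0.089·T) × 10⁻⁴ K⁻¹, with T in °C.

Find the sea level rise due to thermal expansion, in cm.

Layer 1: α = (0.79 + 0.089×25)×10⁻⁴ = 3.015×10⁻⁴ K⁻¹
Layer 2: α = (0.79 + 0.089×17)×10⁻⁴ = 2.303×10⁻⁴ K⁻¹
Layer 3: α = (0.79 + 0.089×9.4)×10⁻⁴ = 1.6266×10⁻⁴ K⁻¹
Layer 4: α = (0.79 + 0.089×1.9)×10⁻⁴ = 0.9591×10⁻⁴ K⁻¹
300 × 1.2 × 3.015×10⁻⁴ = 0.10854 m
300–890 m: 0.6 × 590 × 2.303×10⁻⁴ = 0.0815262 m
890–1220 m: 0.73 × 1.6266×10⁻⁴ × 330 = 0.039184794 m
Layer 4: 1200 × 0.46 × 0.9591×10⁻⁴ = 0.05294232 m
Δh = 0.10854 + 0.0815262 + 0.039184794 + 0.05294232 = 0.282193314 m ≈ 28.2 cm

Δh ≈ 28.2 cm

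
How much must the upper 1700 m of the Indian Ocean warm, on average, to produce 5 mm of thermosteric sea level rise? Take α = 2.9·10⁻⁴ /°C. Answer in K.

ΔT = Δh/(αH) = 0.005 / (2.9×10⁻⁴ × 1700) ≈ 0.01014 K

0.010 K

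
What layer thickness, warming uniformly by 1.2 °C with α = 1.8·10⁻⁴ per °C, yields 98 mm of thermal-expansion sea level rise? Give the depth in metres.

H = Δh/(αΔT) = 0.098 / (1.8×10⁻⁴ × 1.2) ≈ 453.7 m

454 m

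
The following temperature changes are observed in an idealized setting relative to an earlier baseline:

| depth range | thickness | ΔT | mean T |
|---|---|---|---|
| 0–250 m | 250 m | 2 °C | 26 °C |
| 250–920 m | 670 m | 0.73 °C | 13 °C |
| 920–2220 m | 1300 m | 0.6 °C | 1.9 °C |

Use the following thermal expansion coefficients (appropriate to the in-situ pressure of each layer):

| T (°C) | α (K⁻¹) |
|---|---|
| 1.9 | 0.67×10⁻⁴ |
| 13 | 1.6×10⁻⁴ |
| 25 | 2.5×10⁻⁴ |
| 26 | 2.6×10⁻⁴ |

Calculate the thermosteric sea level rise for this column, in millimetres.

Δh = 261 mm

Layer 1 at 26 °C → α = 2.6×10⁻⁴ K⁻¹
Layer 2 at 13 °C → α = 1.6×10⁻⁴ K⁻¹
Layer 3 at 1.9 °C → α = 0.67×10⁻⁴ K⁻¹
Layer 1: 250 × 2.6×10⁻⁴ × 2 = 0.13000 m
1.6×10⁻⁴ × 670 × 0.73 = 0.078256 m
0.67×10⁻⁴ × 1300 × 0.6 = 0.05226 m
Δh = 0.13000 + 0.078256 + 0.05226 = 0.260516 m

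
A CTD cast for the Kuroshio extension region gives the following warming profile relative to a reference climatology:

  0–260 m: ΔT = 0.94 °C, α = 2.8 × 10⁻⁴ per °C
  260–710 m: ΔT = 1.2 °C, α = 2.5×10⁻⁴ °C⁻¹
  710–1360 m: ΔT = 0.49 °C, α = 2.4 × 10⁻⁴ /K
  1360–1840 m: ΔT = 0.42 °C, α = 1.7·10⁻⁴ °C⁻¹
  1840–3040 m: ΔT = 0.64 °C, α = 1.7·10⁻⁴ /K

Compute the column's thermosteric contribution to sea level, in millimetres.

Δh ≈ 440 mm

0–260 m: 2.8×10⁻⁴ × 0.94 × 260 = 0.068432 m
450 × 2.5×10⁻⁴ × 1.2 = 0.13500 m
Layer 3: 650 × 0.49 × 2.4×10⁻⁴ = 0.07644 m
0.42 × 480 × 1.7×10⁻⁴ = 0.034272 m
1840–3040 m: 0.64 × 1200 × 1.7×10⁻⁴ = 0.13056 m
Δh = 0.068432 + 0.13500 + 0.07644 + 0.034272 + 0.13056 = 0.444704 m ≈ 440 mm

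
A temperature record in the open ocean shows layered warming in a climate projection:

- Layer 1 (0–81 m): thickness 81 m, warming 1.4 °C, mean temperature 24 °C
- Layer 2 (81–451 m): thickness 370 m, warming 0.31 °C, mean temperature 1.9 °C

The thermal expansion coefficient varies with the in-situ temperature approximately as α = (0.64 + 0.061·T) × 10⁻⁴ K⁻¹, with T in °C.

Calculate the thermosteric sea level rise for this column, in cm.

Layer 1: α = (0.64 + 0.061×24)×10⁻⁴ = 2.104×10⁻⁴ K⁻¹
Layer 2: α = (0.64 + 0.061×1.9)×10⁻⁴ = 0.7559×10⁻⁴ K⁻¹
Layer 1: 81 × 2.104×10⁻⁴ × 1.4 = 0.02385936 m
0.31 × 370 × 0.7559×10⁻⁴ = 0.008670173 m
Δh = 0.02385936 + 0.008670173 = 0.032529533 m

about 3.25 cm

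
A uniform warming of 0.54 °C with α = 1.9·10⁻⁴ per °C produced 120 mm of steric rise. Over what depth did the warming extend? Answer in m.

H ≈ 1200 m

H = Δh/(αΔT) = 0.12 / (1.9×10⁻⁴ × 0.54) ≈ 1170 m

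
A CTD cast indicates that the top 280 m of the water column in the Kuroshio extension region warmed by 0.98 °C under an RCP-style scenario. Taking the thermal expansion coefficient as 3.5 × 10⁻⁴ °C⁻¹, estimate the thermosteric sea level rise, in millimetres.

Δh = αΔT·H = 3.5×10⁻⁴ × 0.98 × 280 = 0.09604 m

Δh = 96.0 mm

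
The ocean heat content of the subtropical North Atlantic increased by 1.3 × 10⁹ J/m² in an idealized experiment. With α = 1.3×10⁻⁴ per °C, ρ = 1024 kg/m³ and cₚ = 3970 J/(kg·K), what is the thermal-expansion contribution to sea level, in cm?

Δh = αQ/(ρcₚ) = 1.3×10⁻⁴ × 1.3×10⁹ / (1024 × 3970) ≈ 0.041572 m

4.16 cm of thermosteric rise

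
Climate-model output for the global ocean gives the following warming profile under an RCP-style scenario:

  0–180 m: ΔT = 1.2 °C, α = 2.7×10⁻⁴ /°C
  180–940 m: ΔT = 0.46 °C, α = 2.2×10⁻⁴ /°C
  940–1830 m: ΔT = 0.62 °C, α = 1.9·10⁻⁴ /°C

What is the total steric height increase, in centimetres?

0–180 m: 1.2 × 2.7×10⁻⁴ × 180 = 0.05832 m
0.46 × 2.2×10⁻⁴ × 760 = 0.076912 m
0.62 × 1.9×10⁻⁴ × 890 = 0.104842 m
Δh = 0.05832 + 0.076912 + 0.104842 = 0.240074 m ≈ 24.0 cm

Δh ≈ 24.0 cm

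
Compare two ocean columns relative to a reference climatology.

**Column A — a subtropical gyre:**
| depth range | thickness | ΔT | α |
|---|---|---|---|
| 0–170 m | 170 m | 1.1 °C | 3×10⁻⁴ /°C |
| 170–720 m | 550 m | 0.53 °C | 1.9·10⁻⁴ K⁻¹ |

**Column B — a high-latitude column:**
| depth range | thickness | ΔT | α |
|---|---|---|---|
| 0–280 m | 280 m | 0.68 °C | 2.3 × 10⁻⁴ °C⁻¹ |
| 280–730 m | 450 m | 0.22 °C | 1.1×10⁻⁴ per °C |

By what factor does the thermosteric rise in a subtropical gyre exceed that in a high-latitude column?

A 1.1 × 170 × 3×10⁻⁴ = 0.05610 m
A 170–720 m: 1.9×10⁻⁴ × 550 × 0.53 = 0.055385 m
A total: 0.111485 m
B 0–280 m: 280 × 2.3×10⁻⁴ × 0.68 = 0.043792 m
B 1.1×10⁻⁴ × 0.22 × 450 = 0.01089 m
B total: 0.054682 m
Ratio: 0.111485 / 0.054682 ≈ 2.039

a factor of 2.0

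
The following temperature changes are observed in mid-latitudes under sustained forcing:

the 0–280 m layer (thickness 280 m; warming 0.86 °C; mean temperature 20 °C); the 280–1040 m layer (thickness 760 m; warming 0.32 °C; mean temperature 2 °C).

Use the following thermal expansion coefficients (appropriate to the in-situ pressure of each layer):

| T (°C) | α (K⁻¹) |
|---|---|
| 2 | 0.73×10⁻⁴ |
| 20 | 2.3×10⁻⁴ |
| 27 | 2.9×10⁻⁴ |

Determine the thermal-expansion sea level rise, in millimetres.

Δh = 73 mm

Layer 1 at 20 °C → α = 2.3×10⁻⁴ K⁻¹
Layer 2 at 2 °C → α = 0.73×10⁻⁴ K⁻¹
Layer 1: 2.3×10⁻⁴ × 280 × 0.86 = 0.055384 m
0.32 × 0.73×10⁻⁴ × 760 = 0.0177536 m
Δh = 0.055384 + 0.0177536 = 0.0731376 m ≈ 73 mm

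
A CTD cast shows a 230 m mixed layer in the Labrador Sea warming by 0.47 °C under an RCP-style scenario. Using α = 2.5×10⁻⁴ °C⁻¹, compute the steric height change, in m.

Δh = αΔT·H = 2.5×10⁻⁴ × 0.47 × 230 = 0.027025 m

about 0.0270 m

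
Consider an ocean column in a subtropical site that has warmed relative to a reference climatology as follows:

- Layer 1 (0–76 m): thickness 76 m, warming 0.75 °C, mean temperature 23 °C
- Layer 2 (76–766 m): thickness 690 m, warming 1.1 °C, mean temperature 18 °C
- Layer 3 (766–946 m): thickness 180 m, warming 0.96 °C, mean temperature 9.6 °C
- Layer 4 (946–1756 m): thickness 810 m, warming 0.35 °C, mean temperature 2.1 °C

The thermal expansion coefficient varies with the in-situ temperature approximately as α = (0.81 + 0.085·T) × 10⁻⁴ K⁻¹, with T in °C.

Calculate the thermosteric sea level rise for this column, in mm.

about 249 mm

Layer 1: α = (0.81 + 0.085×23)×10⁻⁴ = 2.765×10⁻⁴ K⁻¹
Layer 2: α = (0.81 + 0.085×18)×10⁻⁴ = 2.34×10⁻⁴ K⁻¹
Layer 3: α = (0.81 + 0.085×9.6)×10⁻⁴ = 1.626×10⁻⁴ K⁻¹
Layer 4: α = (0.81 + 0.085×2.1)×10⁻⁴ = 0.9885×10⁻⁴ K⁻¹
2.765×10⁻⁴ × 0.75 × 76 = 0.0157605 m
2.34×10⁻⁴ × 690 × 1.1 = 0.177606 m
766–946 m: 180 × 0.96 × 1.626×10⁻⁴ = 0.02809728 m
0.35 × 810 × 0.9885×10⁻⁴ = 0.028023975 m
Δh = 0.0157605 + 0.177606 + 0.02809728 + 0.028023975 = 0.249487755 m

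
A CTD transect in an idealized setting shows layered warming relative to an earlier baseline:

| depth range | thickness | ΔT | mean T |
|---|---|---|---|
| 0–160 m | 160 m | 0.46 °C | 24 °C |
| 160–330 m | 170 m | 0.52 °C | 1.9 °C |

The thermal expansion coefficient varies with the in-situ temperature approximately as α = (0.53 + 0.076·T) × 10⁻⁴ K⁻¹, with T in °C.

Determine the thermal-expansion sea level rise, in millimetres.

about 23 mm

Layer 1: α = (0.53 + 0.076×24)×10⁻⁴ = 2.354×10⁻⁴ K⁻¹
Layer 2: α = (0.53 + 0.076×1.9)×10⁻⁴ = 0.6744×10⁻⁴ K⁻¹
Layer 1: 160 × 2.354×10⁻⁴ × 0.46 = 0.01732544 m
Layer 2: 170 × 0.52 × 0.6744×10⁻⁴ = 0.005961696 m
Δh = 0.01732544 + 0.005961696 = 0.023287136 m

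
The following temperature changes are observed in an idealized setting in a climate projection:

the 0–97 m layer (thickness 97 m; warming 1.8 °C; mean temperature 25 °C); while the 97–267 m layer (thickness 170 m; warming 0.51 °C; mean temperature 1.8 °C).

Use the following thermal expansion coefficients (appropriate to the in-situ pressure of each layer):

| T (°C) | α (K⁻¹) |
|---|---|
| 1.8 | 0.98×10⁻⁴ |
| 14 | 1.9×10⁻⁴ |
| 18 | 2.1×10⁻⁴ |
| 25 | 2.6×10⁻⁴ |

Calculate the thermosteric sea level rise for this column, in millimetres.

54 mm

Layer 1 at 25 °C → α = 2.6×10⁻⁴ K⁻¹
Layer 2 at 1.8 °C → α = 0.98×10⁻⁴ K⁻¹
Layer 1: 97 × 1.8 × 2.6×10⁻⁴ = 0.045396 m
97–267 m: 0.98×10⁻⁴ × 170 × 0.51 = 0.0084966 m
Δh = 0.045396 + 0.0084966 = 0.0538926 m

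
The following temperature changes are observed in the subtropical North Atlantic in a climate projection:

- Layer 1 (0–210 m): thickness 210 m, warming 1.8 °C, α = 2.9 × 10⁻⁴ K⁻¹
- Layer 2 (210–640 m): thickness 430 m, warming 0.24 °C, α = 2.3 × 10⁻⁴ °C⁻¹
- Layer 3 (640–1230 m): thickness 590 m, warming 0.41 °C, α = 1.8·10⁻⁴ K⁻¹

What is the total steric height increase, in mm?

0–210 m: 210 × 1.8 × 2.9×10⁻⁴ = 0.10962 m
210–640 m: 2.3×10⁻⁴ × 430 × 0.24 = 0.023736 m
1.8×10⁻⁴ × 0.41 × 590 = 0.043542 m
Δh = 0.10962 + 0.023736 + 0.043542 = 0.176898 m ≈ 177 mm

Δh = 177 mm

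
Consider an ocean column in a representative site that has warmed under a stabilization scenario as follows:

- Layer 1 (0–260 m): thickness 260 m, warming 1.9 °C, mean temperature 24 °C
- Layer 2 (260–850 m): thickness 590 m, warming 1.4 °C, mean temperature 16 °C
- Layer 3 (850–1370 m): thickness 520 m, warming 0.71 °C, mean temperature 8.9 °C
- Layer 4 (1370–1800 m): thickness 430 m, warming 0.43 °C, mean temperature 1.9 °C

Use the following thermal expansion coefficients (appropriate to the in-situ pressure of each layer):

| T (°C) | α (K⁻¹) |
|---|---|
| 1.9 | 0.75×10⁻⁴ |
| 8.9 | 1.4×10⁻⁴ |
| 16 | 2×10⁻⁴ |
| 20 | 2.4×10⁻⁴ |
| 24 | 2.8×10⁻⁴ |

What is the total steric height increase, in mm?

Layer 1 at 24 °C → α = 2.8×10⁻⁴ K⁻¹
Layer 2 at 16 °C → α = 2×10⁻⁴ K⁻¹
Layer 3 at 8.9 °C → α = 1.4×10⁻⁴ K⁻¹
Layer 4 at 1.9 °C → α = 0.75×10⁻⁴ K⁻¹
2.8×10⁻⁴ × 260 × 1.9 = 0.13832 m
590 × 1.4 × 2×10⁻⁴ = 0.16520 m
1.4×10⁻⁴ × 0.71 × 520 = 0.051688 m
430 × 0.75×10⁻⁴ × 0.43 = 0.0138675 m
Δh = 0.13832 + 0.16520 + 0.051688 + 0.0138675 = 0.3690755 m ≈ 369 mm

Δh ≈ 369 mm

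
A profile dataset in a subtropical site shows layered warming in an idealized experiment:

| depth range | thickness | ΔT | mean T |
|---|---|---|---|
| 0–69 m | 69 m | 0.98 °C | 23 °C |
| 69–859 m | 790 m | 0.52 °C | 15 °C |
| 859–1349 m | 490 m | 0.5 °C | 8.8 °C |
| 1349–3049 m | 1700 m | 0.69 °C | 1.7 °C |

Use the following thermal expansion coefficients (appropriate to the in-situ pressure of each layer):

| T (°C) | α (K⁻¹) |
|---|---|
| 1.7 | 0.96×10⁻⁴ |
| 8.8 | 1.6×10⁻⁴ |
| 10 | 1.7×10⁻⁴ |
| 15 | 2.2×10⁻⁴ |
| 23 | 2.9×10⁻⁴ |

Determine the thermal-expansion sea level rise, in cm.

Layer 1 at 23 °C → α = 2.9×10⁻⁴ K⁻¹
Layer 2 at 15 °C → α = 2.2×10⁻⁴ K⁻¹
Layer 3 at 8.8 °C → α = 1.6×10⁻⁴ K⁻¹
Layer 4 at 1.7 °C → α = 0.96×10⁻⁴ K⁻¹
0–69 m: 2.9×10⁻⁴ × 69 × 0.98 = 0.0196098 m
Layer 2: 790 × 0.52 × 2.2×10⁻⁴ = 0.090376 m
Layer 3: 490 × 0.5 × 1.6×10⁻⁴ = 0.03920 m
Layer 4: 1700 × 0.96×10⁻⁴ × 0.69 = 0.112608 m
Δh = 0.0196098 + 0.090376 + 0.03920 + 0.112608 = 0.2617938 m

26.2 cm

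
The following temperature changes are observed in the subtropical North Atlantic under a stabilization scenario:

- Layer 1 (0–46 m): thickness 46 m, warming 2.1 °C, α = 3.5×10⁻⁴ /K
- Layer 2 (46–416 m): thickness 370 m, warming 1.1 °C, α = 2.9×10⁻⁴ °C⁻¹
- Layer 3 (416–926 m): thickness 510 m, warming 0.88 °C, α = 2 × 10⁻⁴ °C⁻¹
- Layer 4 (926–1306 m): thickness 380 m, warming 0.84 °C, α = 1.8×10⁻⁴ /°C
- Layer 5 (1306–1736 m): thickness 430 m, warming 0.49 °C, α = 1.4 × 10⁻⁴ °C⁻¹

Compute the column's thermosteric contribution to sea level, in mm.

0–46 m: 3.5×10⁻⁴ × 46 × 2.1 = 0.03381 m
Layer 2: 2.9×10⁻⁴ × 370 × 1.1 = 0.11803 m
0.88 × 2×10⁻⁴ × 510 = 0.08976 m
926–1306 m: 380 × 0.84 × 1.8×10⁻⁴ = 0.057456 m
Layer 5: 1.4×10⁻⁴ × 430 × 0.49 = 0.029498 m
Δh = 0.03381 + 0.11803 + 0.08976 + 0.057456 + 0.029498 = 0.328554 m

Δh ≈ 329 mm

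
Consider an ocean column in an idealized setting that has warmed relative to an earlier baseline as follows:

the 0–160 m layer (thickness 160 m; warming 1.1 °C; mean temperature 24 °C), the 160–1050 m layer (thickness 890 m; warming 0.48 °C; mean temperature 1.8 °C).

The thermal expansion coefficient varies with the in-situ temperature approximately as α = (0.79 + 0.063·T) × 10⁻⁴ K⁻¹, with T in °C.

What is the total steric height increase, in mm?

79.1 mm

Layer 1: α = (0.79 + 0.063×24)×10⁻⁴ = 2.302×10⁻⁴ K⁻¹
Layer 2: α = (0.79 + 0.063×1.8)×10⁻⁴ = 0.9034×10⁻⁴ K⁻¹
0–160 m: 1.1 × 2.302×10⁻⁴ × 160 = 0.0405152 m
Layer 2: 0.48 × 0.9034×10⁻⁴ × 890 = 0.038593248 m
Δh = 0.0405152 + 0.038593248 = 0.079108448 m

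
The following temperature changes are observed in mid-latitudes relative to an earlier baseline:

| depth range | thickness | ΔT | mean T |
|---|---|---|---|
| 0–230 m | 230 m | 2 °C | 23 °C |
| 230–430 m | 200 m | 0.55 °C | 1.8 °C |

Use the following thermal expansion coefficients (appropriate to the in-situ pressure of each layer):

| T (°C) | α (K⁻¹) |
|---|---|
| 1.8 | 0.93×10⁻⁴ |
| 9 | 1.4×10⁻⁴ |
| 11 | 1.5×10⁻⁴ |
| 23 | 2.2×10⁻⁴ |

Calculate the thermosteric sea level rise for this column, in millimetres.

Layer 1 at 23 °C → α = 2.2×10⁻⁴ K⁻¹
Layer 2 at 1.8 °C → α = 0.93×10⁻⁴ K⁻¹
Layer 1: 2.2×10⁻⁴ × 2 × 230 = 0.10120 m
Layer 2: 0.93×10⁻⁴ × 0.55 × 200 = 0.01023 m
Δh = 0.10120 + 0.01023 = 0.11143 m ≈ 110 mm

about 110 mm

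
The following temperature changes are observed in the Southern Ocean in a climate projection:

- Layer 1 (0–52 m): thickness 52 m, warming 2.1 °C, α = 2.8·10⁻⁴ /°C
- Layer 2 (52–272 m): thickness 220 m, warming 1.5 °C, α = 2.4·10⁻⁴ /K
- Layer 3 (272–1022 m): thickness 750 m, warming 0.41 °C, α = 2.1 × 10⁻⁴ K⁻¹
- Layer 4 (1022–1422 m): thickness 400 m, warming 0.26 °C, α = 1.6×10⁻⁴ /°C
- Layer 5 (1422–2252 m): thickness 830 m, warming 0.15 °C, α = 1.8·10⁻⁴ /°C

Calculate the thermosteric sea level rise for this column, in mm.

Layer 1: 52 × 2.8×10⁻⁴ × 2.1 = 0.030576 m
52–272 m: 1.5 × 2.4×10⁻⁴ × 220 = 0.07920 m
272–1022 m: 0.41 × 2.1×10⁻⁴ × 750 = 0.064575 m
0.26 × 1.6×10⁻⁴ × 400 = 0.01664 m
1422–2252 m: 0.15 × 830 × 1.8×10⁻⁴ = 0.02241 m
Δh = 0.030576 + 0.07920 + 0.064575 + 0.01664 + 0.02241 = 0.213401 m ≈ 213 mm

about 213 mm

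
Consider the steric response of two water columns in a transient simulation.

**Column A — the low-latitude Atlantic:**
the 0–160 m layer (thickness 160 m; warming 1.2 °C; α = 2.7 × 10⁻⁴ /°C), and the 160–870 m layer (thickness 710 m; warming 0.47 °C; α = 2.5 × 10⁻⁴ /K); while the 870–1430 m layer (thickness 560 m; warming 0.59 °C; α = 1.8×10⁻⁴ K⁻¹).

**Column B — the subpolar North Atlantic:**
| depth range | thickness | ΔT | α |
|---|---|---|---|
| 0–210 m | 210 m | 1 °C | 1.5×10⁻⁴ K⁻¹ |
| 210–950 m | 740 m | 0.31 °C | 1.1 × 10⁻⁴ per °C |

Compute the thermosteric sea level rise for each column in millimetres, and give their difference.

Δh_A ≈ 190 mm, Δh_B ≈ 57 mm; difference ≈ 140 mm

A Layer 1: 160 × 1.2 × 2.7×10⁻⁴ = 0.05184 m
A 160–870 m: 0.47 × 2.5×10⁻⁴ × 710 = 0.083425 m
A 1.8×10⁻⁴ × 0.59 × 560 = 0.059472 m
A total: 0.194737 m
B 0–210 m: 210 × 1 × 1.5×10⁻⁴ = 0.03150 m
B 0.31 × 740 × 1.1×10⁻⁴ = 0.025234 m
B total: 0.056734 m
Difference: 0.194737 − 0.056734 = 0.138003 m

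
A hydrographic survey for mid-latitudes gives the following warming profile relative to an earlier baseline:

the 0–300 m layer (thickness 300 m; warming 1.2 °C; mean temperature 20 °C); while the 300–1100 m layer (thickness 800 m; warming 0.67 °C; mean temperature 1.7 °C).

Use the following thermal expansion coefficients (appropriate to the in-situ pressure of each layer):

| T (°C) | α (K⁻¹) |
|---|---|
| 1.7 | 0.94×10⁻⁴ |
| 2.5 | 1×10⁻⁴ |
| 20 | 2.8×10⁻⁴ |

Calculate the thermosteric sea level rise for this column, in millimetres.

Layer 1 at 20 °C → α = 2.8×10⁻⁴ K⁻¹
Layer 2 at 1.7 °C → α = 0.94×10⁻⁴ K⁻¹
0–300 m: 1.2 × 2.8×10⁻⁴ × 300 = 0.10080 m
300–1100 m: 800 × 0.94×10⁻⁴ × 0.67 = 0.050384 m
Δh = 0.10080 + 0.050384 = 0.151184 m

about 151 mm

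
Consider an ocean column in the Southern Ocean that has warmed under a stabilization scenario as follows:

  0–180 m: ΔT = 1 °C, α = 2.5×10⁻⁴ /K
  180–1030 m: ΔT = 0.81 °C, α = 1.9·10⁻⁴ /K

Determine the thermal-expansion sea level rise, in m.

0.176 m

2.5×10⁻⁴ × 1 × 180 = 0.04500 m
Layer 2: 0.81 × 1.9×10⁻⁴ × 850 = 0.130815 m
Δh = 0.04500 + 0.130815 = 0.175815 m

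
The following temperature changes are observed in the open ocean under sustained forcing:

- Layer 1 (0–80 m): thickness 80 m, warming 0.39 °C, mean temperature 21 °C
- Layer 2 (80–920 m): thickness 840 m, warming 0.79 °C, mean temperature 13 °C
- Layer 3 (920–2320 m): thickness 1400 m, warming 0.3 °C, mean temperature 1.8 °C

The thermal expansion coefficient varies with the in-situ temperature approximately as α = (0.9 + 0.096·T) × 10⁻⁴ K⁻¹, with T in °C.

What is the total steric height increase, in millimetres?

about 197 mm

Layer 1: α = (0.9 + 0.096×21)×10⁻⁴ = 2.916×10⁻⁴ K⁻¹
Layer 2: α = (0.9 + 0.096×13)×10⁻⁴ = 2.148×10⁻⁴ K⁻¹
Layer 3: α = (0.9 + 0.096×1.8)×10⁻⁴ = 1.0728×10⁻⁴ K⁻¹
80 × 2.916×10⁻⁴ × 0.39 = 0.00909792 m
840 × 2.148×10⁻⁴ × 0.79 = 0.14254128 m
920–2320 m: 0.3 × 1.0728×10⁻⁴ × 1400 = 0.0450576 m
Δh = 0.00909792 + 0.14254128 + 0.0450576 = 0.1966968 m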